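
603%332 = 271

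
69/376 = 69/376=0.18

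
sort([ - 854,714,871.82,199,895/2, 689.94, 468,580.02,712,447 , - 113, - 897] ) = [ - 897 , - 854, - 113,199, 447,  895/2 , 468, 580.02, 689.94,  712,714,871.82]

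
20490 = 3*6830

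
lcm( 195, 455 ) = 1365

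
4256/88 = 48 + 4/11 = 48.36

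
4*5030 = 20120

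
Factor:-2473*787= - 1946251 = - 787^1*2473^1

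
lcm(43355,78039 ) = 390195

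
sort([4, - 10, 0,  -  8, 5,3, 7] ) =[  -  10, - 8, 0,  3, 4, 5,7 ]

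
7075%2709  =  1657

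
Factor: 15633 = 3^4*193^1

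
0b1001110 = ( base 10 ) 78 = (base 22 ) 3c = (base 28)2m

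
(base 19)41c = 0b10111000011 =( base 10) 1475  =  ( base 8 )2703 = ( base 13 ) 896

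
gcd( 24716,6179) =6179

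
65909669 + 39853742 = 105763411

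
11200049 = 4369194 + 6830855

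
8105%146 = 75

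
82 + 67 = 149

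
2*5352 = 10704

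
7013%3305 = 403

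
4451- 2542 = 1909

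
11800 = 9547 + 2253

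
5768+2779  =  8547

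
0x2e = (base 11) 42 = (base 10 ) 46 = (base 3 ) 1201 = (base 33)1D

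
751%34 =3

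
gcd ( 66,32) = 2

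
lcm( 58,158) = 4582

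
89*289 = 25721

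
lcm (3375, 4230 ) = 317250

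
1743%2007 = 1743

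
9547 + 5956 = 15503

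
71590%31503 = 8584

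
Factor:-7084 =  - 2^2*7^1*11^1*23^1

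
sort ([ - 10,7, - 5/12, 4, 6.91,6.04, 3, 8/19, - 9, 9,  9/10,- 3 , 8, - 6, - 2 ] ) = [- 10, - 9, - 6, - 3,-2, - 5/12,8/19, 9/10, 3,  4 , 6.04, 6.91, 7, 8, 9 ]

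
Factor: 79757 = 79757^1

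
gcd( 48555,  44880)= 15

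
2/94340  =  1/47170 = 0.00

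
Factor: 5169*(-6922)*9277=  - 2^1*3^1*1723^1*3461^1*9277^1 = - 331929371586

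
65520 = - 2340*( - 28 ) 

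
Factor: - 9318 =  - 2^1*3^1*1553^1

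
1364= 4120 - 2756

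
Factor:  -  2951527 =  - 37^1*241^1*331^1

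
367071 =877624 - 510553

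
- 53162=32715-85877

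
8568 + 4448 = 13016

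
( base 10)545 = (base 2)1000100001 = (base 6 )2305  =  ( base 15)265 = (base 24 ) mh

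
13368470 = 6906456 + 6462014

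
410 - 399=11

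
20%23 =20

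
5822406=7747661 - 1925255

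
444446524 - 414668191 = 29778333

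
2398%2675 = 2398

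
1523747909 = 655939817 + 867808092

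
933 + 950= 1883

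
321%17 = 15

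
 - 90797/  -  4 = 90797/4 = 22699.25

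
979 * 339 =331881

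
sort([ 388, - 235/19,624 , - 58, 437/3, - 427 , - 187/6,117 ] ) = [ - 427,- 58, - 187/6,-235/19 , 117 , 437/3, 388,624 ]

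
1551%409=324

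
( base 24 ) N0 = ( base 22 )132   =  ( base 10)552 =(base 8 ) 1050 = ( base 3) 202110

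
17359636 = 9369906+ 7989730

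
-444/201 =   -  3+53/67= - 2.21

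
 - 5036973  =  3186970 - 8223943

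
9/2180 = 9/2180 = 0.00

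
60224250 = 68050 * 885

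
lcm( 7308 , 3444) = 299628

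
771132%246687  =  31071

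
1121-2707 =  - 1586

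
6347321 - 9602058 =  - 3254737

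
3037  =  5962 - 2925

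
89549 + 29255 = 118804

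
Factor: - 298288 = - 2^4*103^1*181^1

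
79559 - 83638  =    -  4079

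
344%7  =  1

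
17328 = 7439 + 9889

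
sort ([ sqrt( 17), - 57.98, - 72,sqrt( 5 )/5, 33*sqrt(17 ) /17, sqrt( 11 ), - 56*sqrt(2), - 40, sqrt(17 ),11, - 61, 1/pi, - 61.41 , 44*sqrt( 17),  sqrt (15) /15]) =[ - 56*sqrt (2),-72, - 61.41,-61, - 57.98, - 40, sqrt( 15)/15, 1/pi,  sqrt(5 )/5, sqrt( 11 ), sqrt( 17 ),sqrt (17 ), 33*sqrt(17)/17,11, 44*sqrt( 17)]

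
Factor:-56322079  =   - 11^1*5120189^1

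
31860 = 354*90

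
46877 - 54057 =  - 7180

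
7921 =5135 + 2786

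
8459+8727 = 17186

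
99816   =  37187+62629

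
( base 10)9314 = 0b10010001100010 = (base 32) 932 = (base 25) eme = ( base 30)aae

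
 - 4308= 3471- 7779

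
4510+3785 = 8295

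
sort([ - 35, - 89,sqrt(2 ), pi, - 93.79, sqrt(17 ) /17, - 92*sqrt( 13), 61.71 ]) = [  -  92*sqrt(13), - 93.79, - 89, - 35, sqrt( 17 ) /17,sqrt (2 ) , pi, 61.71]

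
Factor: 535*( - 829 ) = - 5^1*107^1*829^1 =- 443515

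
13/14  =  13/14 = 0.93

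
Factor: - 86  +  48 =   -  38=-2^1*19^1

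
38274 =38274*1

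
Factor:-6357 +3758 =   -  2599 = -23^1 * 113^1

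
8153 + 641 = 8794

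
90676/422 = 214+ 184/211 =214.87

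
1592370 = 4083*390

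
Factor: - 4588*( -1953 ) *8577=2^2*3^4*7^1* 31^2*37^1 *953^1  =  76853042028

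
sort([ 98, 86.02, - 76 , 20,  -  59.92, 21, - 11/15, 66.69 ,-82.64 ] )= [  -  82.64, - 76, -59.92,- 11/15,20,  21, 66.69, 86.02, 98]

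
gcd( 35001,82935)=9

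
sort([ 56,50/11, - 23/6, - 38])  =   [ - 38, -23/6,50/11,56 ] 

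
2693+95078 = 97771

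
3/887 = 3/887 =0.00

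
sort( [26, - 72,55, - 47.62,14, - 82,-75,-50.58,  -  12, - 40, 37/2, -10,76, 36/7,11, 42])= [ - 82, - 75, -72,-50.58,-47.62,-40,  -  12,  -  10,36/7, 11, 14, 37/2, 26, 42, 55,76 ] 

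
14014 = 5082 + 8932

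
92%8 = 4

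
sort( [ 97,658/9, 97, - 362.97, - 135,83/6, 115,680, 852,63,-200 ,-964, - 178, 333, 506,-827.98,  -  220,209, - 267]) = [-964,  -  827.98,-362.97, - 267,  -  220,-200, - 178, - 135,83/6,63,658/9,97,97,115,209, 333 , 506 , 680, 852]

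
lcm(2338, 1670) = 11690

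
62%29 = 4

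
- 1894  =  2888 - 4782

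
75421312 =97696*772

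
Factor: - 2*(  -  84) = 168 =2^3*3^1 * 7^1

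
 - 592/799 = - 1 + 207/799 = - 0.74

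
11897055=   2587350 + 9309705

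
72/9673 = 72/9673 = 0.01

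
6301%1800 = 901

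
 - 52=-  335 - -283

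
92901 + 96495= 189396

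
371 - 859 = - 488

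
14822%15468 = 14822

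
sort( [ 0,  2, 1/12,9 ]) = [ 0,1/12 , 2,9 ] 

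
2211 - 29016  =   - 26805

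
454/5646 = 227/2823 = 0.08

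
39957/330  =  13319/110= 121.08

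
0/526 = 0= 0.00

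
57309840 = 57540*996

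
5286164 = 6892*767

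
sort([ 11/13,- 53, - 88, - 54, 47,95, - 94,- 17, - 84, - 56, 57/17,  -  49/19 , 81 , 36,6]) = [ - 94, - 88, - 84,-56, - 54,-53, - 17, - 49/19, 11/13,57/17, 6, 36, 47,  81, 95]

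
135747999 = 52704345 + 83043654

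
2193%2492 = 2193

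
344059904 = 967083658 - 623023754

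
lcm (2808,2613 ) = 188136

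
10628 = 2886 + 7742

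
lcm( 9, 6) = 18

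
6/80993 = 6/80993 = 0.00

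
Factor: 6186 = 2^1*3^1*1031^1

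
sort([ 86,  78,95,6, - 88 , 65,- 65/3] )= [ - 88, -65/3,6, 65,78,  86,  95]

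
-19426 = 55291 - 74717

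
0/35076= 0 = 0.00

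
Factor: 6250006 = 2^1*7^1*79^1*5651^1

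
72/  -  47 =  - 2 + 22/47 = - 1.53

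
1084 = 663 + 421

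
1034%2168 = 1034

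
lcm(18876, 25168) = 75504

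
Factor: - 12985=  - 5^1*7^2 * 53^1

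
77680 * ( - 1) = - 77680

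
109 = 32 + 77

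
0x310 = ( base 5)11114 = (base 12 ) 554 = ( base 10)784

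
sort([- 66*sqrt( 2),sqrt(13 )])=[ - 66*sqrt ( 2 ),sqrt( 13) ]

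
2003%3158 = 2003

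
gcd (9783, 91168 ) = 1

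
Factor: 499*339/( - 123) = - 41^( - 1)*113^1*499^1 = - 56387/41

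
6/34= 3/17 = 0.18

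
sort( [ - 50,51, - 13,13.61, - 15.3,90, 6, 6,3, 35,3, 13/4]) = [  -  50, - 15.3,-13,  3,3, 13/4,6,6,13.61 , 35,51 , 90]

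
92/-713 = - 1+27/31 = - 0.13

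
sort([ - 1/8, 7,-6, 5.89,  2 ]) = [-6, - 1/8, 2, 5.89, 7 ]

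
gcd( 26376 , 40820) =628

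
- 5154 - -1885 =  - 3269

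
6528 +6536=13064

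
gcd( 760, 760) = 760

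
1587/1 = 1587 = 1587.00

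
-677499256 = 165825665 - 843324921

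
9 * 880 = 7920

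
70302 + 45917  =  116219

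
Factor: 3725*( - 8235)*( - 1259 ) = 3^3*5^3*61^1*149^1*1259^1 = 38620297125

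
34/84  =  17/42  =  0.40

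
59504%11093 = 4039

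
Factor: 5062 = 2^1*2531^1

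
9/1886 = 9/1886 = 0.00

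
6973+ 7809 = 14782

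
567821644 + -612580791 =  - 44759147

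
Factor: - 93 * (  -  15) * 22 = 2^1*3^2 * 5^1 * 11^1* 31^1 = 30690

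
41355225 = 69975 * 591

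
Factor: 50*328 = 16400 = 2^4*5^2*41^1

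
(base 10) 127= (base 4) 1333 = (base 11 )106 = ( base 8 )177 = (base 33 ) 3S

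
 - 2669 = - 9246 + 6577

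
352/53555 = 352/53555 =0.01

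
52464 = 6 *8744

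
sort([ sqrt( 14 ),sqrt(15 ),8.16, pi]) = [ pi,sqrt(14 ), sqrt( 15) , 8.16 ] 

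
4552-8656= - 4104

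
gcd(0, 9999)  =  9999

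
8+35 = 43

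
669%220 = 9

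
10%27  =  10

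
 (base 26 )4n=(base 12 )a7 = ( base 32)3v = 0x7F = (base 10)127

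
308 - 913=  - 605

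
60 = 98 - 38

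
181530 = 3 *60510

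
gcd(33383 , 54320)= 7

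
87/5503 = 87/5503 = 0.02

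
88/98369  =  88/98369= 0.00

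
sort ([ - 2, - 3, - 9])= [ - 9, -3, - 2]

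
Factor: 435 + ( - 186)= 249 =3^1*83^1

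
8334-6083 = 2251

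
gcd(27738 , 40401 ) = 603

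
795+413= 1208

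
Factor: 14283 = 3^3*23^2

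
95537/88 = 1085 + 57/88 = 1085.65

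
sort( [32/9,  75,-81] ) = [ - 81,32/9,75] 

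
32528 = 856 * 38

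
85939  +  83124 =169063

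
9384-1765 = 7619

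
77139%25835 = 25469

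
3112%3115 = 3112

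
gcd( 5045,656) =1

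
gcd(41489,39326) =7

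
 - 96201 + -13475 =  - 109676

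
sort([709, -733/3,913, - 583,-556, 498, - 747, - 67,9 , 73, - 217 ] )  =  [ - 747, - 583,-556, -733/3, - 217, - 67  ,  9,73 , 498,709 , 913]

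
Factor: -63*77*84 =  - 2^2 * 3^3*7^3*11^1 = - 407484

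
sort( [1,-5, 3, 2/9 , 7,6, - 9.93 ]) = [  -  9.93 , - 5, 2/9,  1, 3, 6,7]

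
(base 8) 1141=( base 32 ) J1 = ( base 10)609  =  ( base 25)o9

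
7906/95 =7906/95 = 83.22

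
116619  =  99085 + 17534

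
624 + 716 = 1340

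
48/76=12/19 = 0.63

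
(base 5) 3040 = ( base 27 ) EH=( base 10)395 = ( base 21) IH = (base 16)18B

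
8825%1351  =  719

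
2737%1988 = 749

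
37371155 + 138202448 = 175573603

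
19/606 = 19/606 = 0.03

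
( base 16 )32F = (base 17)2dg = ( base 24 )19n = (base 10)815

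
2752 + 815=3567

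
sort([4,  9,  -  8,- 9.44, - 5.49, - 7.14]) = [ - 9.44, - 8, - 7.14, -5.49, 4,9]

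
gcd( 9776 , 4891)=1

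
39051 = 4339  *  9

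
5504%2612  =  280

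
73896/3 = 24632 = 24632.00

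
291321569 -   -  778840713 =1070162282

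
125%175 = 125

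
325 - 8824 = - 8499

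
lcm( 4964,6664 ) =486472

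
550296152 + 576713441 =1127009593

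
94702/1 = 94702= 94702.00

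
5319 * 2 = 10638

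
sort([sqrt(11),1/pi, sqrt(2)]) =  [ 1/pi,sqrt(2 ), sqrt(11)]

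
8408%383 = 365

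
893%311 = 271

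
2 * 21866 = 43732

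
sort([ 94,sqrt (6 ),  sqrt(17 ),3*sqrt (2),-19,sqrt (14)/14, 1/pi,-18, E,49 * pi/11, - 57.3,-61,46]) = [-61,-57.3 , - 19, - 18, sqrt(14)/14,1/pi,sqrt(6 ),E,sqrt( 17 ), 3 * sqrt( 2), 49  *  pi/11, 46,94]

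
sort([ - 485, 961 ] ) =[-485, 961]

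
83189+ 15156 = 98345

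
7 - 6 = 1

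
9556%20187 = 9556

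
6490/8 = 811  +  1/4 = 811.25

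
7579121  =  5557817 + 2021304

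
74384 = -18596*(-4)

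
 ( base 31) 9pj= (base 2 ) 10010011100011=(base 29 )b6i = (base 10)9443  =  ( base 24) G9B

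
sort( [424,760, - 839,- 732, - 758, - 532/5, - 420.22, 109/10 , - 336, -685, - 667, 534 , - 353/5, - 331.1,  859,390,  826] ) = [  -  839, - 758, - 732, - 685, - 667,- 420.22, - 336, - 331.1, - 532/5,-353/5,109/10, 390,424, 534,760,826, 859]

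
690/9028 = 345/4514 = 0.08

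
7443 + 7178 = 14621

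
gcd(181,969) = 1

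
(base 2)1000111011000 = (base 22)99E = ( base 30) 528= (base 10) 4568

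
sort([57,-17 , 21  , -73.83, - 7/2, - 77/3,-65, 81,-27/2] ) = [ - 73.83, - 65, - 77/3 ,-17 , - 27/2, - 7/2 , 21, 57,81 ]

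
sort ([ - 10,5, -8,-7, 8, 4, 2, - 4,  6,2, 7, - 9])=[-10,- 9,-8, - 7, - 4, 2 , 2, 4 , 5,  6, 7,8] 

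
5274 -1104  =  4170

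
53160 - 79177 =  - 26017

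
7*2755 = 19285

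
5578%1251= 574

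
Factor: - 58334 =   -  2^1 * 29167^1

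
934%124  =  66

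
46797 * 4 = 187188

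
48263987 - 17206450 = 31057537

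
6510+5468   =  11978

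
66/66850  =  33/33425 = 0.00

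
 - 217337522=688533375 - 905870897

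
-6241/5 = - 6241/5 = - 1248.20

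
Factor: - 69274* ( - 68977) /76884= 2389156349/38442 = 2^( - 1 )*3^( - 1)*19^1*23^1*43^( - 1 ) * 149^( - 1)*1823^1*2999^1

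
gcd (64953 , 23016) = 21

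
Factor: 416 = 2^5*13^1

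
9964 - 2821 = 7143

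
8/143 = 8/143=0.06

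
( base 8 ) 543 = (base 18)11d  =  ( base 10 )355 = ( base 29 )C7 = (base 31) BE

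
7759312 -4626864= 3132448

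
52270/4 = 26135/2=13067.50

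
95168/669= 95168/669 = 142.25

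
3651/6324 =1217/2108 = 0.58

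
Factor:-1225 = - 5^2*7^2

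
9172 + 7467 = 16639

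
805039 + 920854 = 1725893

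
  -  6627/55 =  - 6627/55 = - 120.49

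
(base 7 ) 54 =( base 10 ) 39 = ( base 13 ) 30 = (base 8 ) 47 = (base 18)23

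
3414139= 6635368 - 3221229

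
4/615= 4/615 = 0.01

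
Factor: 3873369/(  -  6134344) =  - 2^(  -  3 )*3^1*89^2*163^1 *766793^(-1 ) 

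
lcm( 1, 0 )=0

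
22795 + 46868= 69663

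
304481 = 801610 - 497129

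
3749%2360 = 1389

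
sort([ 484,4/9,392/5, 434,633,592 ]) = [4/9,392/5,434,  484,592,633] 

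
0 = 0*2807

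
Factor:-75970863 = -3^2 *23^1*31^1*11839^1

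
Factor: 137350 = 2^1*5^2 * 41^1 * 67^1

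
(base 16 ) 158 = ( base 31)b3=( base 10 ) 344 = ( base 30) BE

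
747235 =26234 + 721001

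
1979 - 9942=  - 7963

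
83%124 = 83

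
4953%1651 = 0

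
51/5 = 51/5 = 10.20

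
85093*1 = 85093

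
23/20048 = 23/20048 = 0.00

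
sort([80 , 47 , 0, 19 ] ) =[0,  19,47, 80 ] 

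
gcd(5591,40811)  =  1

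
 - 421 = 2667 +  - 3088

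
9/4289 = 9/4289 =0.00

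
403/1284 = 403/1284 = 0.31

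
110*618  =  67980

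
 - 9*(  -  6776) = 60984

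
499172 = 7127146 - 6627974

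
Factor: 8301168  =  2^4* 3^2*17^1* 3391^1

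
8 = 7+1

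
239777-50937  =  188840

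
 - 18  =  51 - 69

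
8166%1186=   1050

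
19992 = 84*238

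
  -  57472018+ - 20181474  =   - 77653492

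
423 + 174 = 597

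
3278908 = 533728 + 2745180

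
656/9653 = 656/9653  =  0.07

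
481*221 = 106301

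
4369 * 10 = 43690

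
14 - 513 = - 499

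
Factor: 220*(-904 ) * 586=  - 116543680 = - 2^6*5^1*11^1*113^1* 293^1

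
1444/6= 722/3= 240.67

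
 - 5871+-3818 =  - 9689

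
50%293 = 50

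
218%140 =78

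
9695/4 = 9695/4 = 2423.75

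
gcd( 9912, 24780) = 4956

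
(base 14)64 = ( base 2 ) 1011000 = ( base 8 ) 130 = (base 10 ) 88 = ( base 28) 34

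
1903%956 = 947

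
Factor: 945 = 3^3 * 5^1*7^1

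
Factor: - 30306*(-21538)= 2^2*3^1*11^2 *89^1 * 5051^1 = 652730628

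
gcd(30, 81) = 3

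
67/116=67/116 = 0.58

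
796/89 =796/89 = 8.94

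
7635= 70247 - 62612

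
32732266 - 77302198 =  - 44569932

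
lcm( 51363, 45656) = 410904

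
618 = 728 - 110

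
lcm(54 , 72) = 216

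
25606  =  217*118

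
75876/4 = 18969 = 18969.00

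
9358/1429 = 6  +  784/1429  =  6.55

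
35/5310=7/1062  =  0.01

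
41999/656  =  41999/656 = 64.02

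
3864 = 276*14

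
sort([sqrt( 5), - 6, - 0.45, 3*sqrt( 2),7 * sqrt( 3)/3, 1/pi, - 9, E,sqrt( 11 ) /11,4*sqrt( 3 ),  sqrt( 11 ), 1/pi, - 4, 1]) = [ - 9, - 6, - 4, - 0.45, sqrt (11)/11 , 1/pi,  1/pi, 1,sqrt(5) , E, sqrt( 11),7*sqrt(3) /3, 3* sqrt( 2), 4*sqrt( 3)]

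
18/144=1/8 =0.12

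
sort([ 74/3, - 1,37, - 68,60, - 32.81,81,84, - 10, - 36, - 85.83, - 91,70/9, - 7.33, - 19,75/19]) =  [ - 91, - 85.83, - 68, - 36,- 32.81, - 19, - 10, - 7.33, - 1,75/19,70/9 , 74/3,37,60,81,  84]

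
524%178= 168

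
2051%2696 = 2051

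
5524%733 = 393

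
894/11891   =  894/11891 = 0.08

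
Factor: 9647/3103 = 11^1*29^ (  -  1)*107^( - 1 )*877^1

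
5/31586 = 5/31586  =  0.00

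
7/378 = 1/54 = 0.02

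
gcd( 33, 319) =11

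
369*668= 246492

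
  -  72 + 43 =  - 29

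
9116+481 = 9597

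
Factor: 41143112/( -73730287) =-2^3*29^1*37^1 *233^( - 1 )*4793^1*316439^ ( - 1)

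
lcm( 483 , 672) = 15456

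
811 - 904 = -93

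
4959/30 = 1653/10= 165.30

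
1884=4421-2537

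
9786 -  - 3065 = 12851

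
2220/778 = 1110/389 =2.85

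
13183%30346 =13183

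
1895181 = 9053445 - 7158264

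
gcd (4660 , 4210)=10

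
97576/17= 97576/17 =5739.76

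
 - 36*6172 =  - 222192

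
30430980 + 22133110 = 52564090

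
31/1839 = 31/1839 = 0.02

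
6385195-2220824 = 4164371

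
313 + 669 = 982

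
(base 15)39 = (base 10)54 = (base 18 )30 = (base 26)22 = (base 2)110110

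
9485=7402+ 2083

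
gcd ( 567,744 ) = 3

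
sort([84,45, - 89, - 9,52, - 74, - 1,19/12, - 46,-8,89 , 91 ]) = [ - 89, - 74, - 46, - 9, - 8, - 1,19/12,45, 52,84,89, 91]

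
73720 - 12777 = 60943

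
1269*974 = 1236006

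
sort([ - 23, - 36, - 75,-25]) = [ - 75,-36, - 25,- 23 ]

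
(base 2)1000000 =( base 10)64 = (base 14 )48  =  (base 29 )26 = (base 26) 2c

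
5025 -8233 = -3208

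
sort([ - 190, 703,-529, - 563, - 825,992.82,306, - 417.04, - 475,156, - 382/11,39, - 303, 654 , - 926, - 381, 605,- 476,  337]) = [ - 926, - 825, - 563, - 529, - 476, - 475, - 417.04, - 381, - 303, - 190, - 382/11, 39,156, 306, 337,605 , 654, 703, 992.82 ]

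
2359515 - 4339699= -1980184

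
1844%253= 73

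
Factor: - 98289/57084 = - 489/284=-  2^(-2)*3^1*71^ ( - 1 )*163^1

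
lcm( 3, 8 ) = 24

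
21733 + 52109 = 73842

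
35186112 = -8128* ( -4329) 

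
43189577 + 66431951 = 109621528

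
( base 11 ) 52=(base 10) 57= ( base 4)321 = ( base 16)39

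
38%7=3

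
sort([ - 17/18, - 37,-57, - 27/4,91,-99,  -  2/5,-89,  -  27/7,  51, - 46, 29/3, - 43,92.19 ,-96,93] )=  [ - 99, - 96 , - 89,- 57, - 46, - 43, - 37, -27/4,- 27/7, - 17/18,  -  2/5,29/3,  51,91,92.19 , 93 ] 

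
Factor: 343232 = 2^6*31^1 * 173^1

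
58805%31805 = 27000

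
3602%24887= 3602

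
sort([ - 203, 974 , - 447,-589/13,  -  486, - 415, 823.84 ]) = [ -486, -447 ,  -  415,- 203,-589/13, 823.84, 974 ]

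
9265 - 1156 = 8109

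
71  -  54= 17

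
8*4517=36136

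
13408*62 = 831296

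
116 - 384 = - 268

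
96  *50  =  4800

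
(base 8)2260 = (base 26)1k4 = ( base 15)550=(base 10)1200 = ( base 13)714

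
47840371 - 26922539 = 20917832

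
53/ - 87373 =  - 53/87373 = - 0.00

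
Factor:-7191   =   - 3^2*17^1*47^1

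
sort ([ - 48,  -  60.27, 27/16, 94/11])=[ - 60.27, - 48, 27/16, 94/11]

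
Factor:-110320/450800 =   -  5^( - 1)*7^( - 1)*23^(-1 )*197^1   =  -  197/805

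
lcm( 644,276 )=1932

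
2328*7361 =17136408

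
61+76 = 137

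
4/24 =1/6 = 0.17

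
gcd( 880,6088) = 8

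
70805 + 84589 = 155394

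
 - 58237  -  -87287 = 29050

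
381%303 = 78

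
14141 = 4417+9724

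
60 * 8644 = 518640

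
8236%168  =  4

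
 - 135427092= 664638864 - 800065956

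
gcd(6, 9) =3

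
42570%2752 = 1290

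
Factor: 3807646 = 2^1 * 131^1*14533^1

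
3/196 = 3/196=0.02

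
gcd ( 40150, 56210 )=8030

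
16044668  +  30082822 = 46127490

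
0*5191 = 0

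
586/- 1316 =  - 1 + 365/658 =- 0.45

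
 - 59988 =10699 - 70687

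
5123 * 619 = 3171137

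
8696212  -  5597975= 3098237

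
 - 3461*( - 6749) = 23358289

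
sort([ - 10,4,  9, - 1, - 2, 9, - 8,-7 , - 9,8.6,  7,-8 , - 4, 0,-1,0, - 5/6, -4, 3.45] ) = [ - 10, - 9, - 8, - 8, - 7,  -  4,-4, - 2, - 1 , - 1 , - 5/6 , 0, 0,3.45 , 4,  7,  8.6, 9, 9]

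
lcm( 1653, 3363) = 97527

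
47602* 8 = 380816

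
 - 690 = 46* (-15 )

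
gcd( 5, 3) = 1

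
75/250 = 3/10 = 0.30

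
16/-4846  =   - 1 + 2415/2423 = -0.00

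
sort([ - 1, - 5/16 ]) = [-1, - 5/16 ]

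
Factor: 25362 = 2^1*3^2*  1409^1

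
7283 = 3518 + 3765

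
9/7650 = 1/850 = 0.00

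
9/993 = 3/331= 0.01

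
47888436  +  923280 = 48811716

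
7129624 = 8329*856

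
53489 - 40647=12842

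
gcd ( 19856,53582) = 146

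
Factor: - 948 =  - 2^2 * 3^1*79^1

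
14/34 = 7/17 = 0.41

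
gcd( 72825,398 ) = 1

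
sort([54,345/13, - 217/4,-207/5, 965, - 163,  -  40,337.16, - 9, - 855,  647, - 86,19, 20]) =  [- 855, - 163 , - 86, - 217/4,-207/5,-40,- 9, 19, 20,345/13,54,  337.16, 647, 965 ] 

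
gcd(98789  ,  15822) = 1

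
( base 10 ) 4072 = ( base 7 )14605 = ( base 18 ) ca4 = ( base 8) 7750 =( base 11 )3072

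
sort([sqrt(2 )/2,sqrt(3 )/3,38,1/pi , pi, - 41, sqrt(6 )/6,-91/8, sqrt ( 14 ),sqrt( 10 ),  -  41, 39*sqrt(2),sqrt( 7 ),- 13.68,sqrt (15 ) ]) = [-41 , - 41, -13.68,-91/8, 1/pi,sqrt( 6)/6 , sqrt(3)/3 , sqrt( 2)/2 , sqrt(7 ),pi, sqrt(10 ),sqrt (14 ), sqrt( 15),38,39*sqrt ( 2 ) ] 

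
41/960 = 41/960 = 0.04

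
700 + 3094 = 3794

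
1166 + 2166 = 3332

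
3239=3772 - 533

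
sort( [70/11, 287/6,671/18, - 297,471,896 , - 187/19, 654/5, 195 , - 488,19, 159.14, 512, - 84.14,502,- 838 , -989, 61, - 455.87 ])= [-989, - 838,-488,-455.87 , - 297 , - 84.14, - 187/19,70/11, 19,671/18, 287/6,61, 654/5 , 159.14,195,471,502,512,896 ] 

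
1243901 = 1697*733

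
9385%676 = 597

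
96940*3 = 290820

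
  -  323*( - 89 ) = 28747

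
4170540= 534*7810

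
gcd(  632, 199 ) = 1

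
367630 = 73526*5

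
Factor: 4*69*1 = 2^2 * 3^1*23^1=276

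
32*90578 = 2898496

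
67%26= 15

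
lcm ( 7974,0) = 0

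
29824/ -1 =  - 29824 + 0/1 = - 29824.00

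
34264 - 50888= - 16624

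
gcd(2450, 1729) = 7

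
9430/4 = 4715/2  =  2357.50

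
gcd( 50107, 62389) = 89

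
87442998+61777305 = 149220303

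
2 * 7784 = 15568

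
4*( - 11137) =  - 44548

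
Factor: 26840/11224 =55/23 = 5^1*11^1*23^( - 1)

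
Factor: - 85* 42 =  - 2^1  *3^1*5^1*7^1*17^1 = - 3570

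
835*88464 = 73867440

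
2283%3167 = 2283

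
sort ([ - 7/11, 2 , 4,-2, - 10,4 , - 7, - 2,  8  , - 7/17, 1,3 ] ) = [ - 10, - 7, - 2, - 2, - 7/11, - 7/17, 1,2,3,4, 4, 8]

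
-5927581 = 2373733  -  8301314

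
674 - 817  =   - 143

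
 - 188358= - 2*94179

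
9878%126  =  50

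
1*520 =520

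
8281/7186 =1 + 1095/7186 = 1.15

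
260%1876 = 260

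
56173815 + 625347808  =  681521623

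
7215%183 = 78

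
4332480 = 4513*960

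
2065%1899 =166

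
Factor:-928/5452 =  - 2^3*47^(-1)= -8/47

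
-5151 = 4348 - 9499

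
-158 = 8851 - 9009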